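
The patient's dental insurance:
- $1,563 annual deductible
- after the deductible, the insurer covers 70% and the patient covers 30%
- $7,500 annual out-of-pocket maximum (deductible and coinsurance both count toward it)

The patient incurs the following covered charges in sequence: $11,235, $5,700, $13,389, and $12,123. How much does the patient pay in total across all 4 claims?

$7,500

Claim 1 ($11,235): $1,563 finishes the deductible; $9,672 goes to coinsurance; 30% of $9,672 = $2,901.60. Patient pays $4,464.60; OOP now $4,464.60.
Claim 2 ($5,700): deductible met; 30% of $5,700 = $1,710. Patient pays $1,710; OOP now $6,174.60.
Claim 3 ($13,389): deductible already satisfied, so patient's share is 30% × $13,389 = $4,016.70. Adding that to $6,174.60 gives $10,191.30, past the $7,500 cap; patient pays only $7,500 − $6,174.60 = $1,325.40.
Claim 4 ($12,123): deductible met; 30% of $12,123 = $3,636.90. Adding that to $7,500 gives $11,136.90, past the $7,500 cap; patient pays only $7,500 − $7,500 = $0.
Total paid by the patient: $4,464.60 + $1,710 + $1,325.40 + $0 = $7,500.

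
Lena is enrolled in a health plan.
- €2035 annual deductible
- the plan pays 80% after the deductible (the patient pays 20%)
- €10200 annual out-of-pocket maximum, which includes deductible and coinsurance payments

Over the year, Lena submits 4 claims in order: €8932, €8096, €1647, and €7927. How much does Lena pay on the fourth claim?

€1585.40

Claim 1 — €8932: deductible takes €2035, €6897 remains; patient's 20% is €1379.40. Patient owes €3414.40 (running OOP €3414.40).
Claim 2 — €8096: deductible met; 20% of €8096 = €1619.20. Patient pays €1619.20; OOP now €5033.60.
Claim 3 — €1647: 20% coinsurance on €1647 = €329.40. Patient owes €329.40 (running OOP €5363).
Claim 4 — €7927: deductible already satisfied, so patient's share is 20% × €7927 = €1585.40. Cost to patient: €1585.40. OOP to date €6948.40.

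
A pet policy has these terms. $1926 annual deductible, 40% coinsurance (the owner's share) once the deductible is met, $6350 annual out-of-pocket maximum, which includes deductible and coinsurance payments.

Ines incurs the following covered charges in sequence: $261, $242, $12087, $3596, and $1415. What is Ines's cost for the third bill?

$5688.60

#1 ($261): all of it applies to the deductible. Owner pays $261; OOP now $261.
#2 ($242): entire amount goes to the deductible. Owner pays $242; OOP now $503.
#3 ($12087): $1423 to deductible, leaving $10664; 40% of $10664 = $4265.60. Owner owes $5688.60 (running OOP $6191.60).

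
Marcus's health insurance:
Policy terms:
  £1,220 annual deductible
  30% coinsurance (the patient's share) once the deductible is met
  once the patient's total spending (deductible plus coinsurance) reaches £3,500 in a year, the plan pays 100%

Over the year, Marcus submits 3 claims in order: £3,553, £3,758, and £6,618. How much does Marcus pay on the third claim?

£452.70

#1 (£3,553): £1,220 finishes the deductible; £2,333 goes to coinsurance; patient's 30% is £699.90. Cost to patient: £1,919.90. OOP to date £1,919.90.
#2 (£3,758): 30% coinsurance on £3,758 = £1,127.40. Cost to patient: £1,127.40. OOP to date £3,047.30.
#3 (£6,618): deductible already satisfied, so patient's share is 30% × £6,618 = £1,985.40. That would push OOP to £5,032.70, over the £3,500 cap, so patient pays £3,500 − £3,047.30 = £452.70.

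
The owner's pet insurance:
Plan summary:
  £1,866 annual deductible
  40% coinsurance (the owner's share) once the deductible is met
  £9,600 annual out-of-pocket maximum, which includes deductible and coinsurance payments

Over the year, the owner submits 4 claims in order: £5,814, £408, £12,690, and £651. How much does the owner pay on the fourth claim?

£260.40

Claim 1 — £5,814: deductible takes £1,866, £3,948 remains; coinsurance £3,948 × 40% = £1,579.20. Owner pays £3,445.20; OOP now £3,445.20.
Claim 2 — £408: deductible already satisfied, so owner's share is 40% × £408 = £163.20. Cost to owner: £163.20. OOP to date £3,608.40.
Claim 3 — £12,690: deductible met; 40% of £12,690 = £5,076. Owner pays £5,076; OOP now £8,684.40.
Claim 4 — £651: 40% coinsurance on £651 = £260.40. Owner pays £260.40; OOP now £8,944.80.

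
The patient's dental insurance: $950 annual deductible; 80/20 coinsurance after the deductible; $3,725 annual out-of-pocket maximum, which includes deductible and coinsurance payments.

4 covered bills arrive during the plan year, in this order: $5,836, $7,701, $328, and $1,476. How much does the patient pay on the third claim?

#1 ($5,836): $950 to deductible, leaving $4,886; patient's 20% is $977.20. Cost to patient: $1,927.20. OOP to date $1,927.20.
#2 ($7,701): 20% coinsurance on $7,701 = $1,540.20. Patient pays $1,540.20; OOP now $3,467.40.
#3 ($328): deductible met; 20% of $328 = $65.60. Patient owes $65.60 (running OOP $3,533).

$65.60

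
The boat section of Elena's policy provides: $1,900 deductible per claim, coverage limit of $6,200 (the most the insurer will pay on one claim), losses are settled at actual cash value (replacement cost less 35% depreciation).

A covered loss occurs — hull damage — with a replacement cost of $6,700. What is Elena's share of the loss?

Actual cash value after 35% depreciation: $6,700 × 65% = $4,355.
Less the $1,900 deductible: $4,355 − $1,900 = $2,455.
That's under the $6,200 cap, so the insurer reimburses the full $2,455.
Out of pocket: $6,700 − $2,455 = $4,245.

$4,245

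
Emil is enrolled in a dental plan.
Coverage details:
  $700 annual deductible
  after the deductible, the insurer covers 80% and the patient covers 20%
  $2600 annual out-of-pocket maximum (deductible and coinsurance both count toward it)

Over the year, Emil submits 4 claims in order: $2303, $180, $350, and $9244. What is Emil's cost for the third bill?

Bill 1, $2303: $700 finishes the deductible; $1603 goes to coinsurance; 20% of $1603 = $320.60. Patient owes $1020.60 (running OOP $1020.60).
Bill 2, $180: deductible met; 20% of $180 = $36. Cost to patient: $36. OOP to date $1056.60.
Bill 3, $350: deductible met; 20% of $350 = $70. Patient owes $70 (running OOP $1126.60).

$70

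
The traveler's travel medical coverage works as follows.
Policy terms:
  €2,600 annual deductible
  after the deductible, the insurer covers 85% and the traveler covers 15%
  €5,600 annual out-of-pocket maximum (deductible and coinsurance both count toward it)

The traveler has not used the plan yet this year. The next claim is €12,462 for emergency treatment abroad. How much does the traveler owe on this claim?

€4,079.30

The full €2,600 deductible is still open; €2,600 of this bill applies to it.
After the €2,600 deductible portion, €12,462 − €2,600 = €9,862 is subject to coinsurance.
15% of €9,862 = €1,479.30 falls to the traveler.
That puts the traveler's cost at €2,600 + €1,479.30 = €4,079.30 before any cap.
Cumulative spending €0 + €4,079.30 = €4,079.30 stays under the €5,600 maximum.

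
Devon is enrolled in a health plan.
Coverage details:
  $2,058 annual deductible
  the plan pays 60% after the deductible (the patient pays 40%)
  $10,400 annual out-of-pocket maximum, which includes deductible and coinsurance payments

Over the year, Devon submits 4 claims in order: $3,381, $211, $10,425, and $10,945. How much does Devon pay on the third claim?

Claim 1 ($3,381): deductible takes $2,058, $1,323 remains; 40% of $1,323 = $529.20. Cost to patient: $2,587.20. OOP to date $2,587.20.
Claim 2 ($211): deductible already satisfied, so patient's share is 40% × $211 = $84.40. Patient owes $84.40 (running OOP $2,671.60).
Claim 3 ($10,425): 40% coinsurance on $10,425 = $4,170. Patient pays $4,170; OOP now $6,841.60.

$4,170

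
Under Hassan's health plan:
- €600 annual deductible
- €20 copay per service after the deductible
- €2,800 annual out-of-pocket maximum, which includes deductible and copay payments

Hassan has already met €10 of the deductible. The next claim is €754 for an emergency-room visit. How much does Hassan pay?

Remaining deductible: €600 − €10 = €590.
The remaining €164 (= €754 − €590) moves to the copay.
Copay on this service: €20.
So the patient owes €590 + €20 = €610 before any cap.
Year-to-date out-of-pocket becomes €10 + €610 = €620, still under the €2,800 maximum, so no cap applies.

€610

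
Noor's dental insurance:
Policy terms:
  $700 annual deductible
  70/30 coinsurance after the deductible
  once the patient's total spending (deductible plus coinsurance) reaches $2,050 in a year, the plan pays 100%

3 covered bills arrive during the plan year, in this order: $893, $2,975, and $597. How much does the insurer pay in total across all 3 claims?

$2,635.50

Bill 1, $893: $700 finishes the deductible; $193 goes to coinsurance; patient's 30% is $57.90. Patient owes $757.90 (running OOP $757.90). Insurer: $893 − $757.90 = $135.10.
Bill 2, $2,975: deductible already satisfied, so patient's share is 30% × $2,975 = $892.50. Patient owes $892.50 (running OOP $1,650.40). Insurer: $2,975 − $892.50 = $2,082.50.
Bill 3, $597: deductible met; 30% of $597 = $179.10. Patient pays $179.10; OOP now $1,829.50. Insurer: $597 − $179.10 = $417.90.
Insurer total = bills − patient's total = $4,465 − $1,829.50 = $2,635.50.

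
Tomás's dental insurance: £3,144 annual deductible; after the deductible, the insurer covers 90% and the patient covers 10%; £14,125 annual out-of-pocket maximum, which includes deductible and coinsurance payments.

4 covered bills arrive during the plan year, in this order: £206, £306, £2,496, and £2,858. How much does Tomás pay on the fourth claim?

#1 (£206): all of it applies to the deductible. Patient owes £206 (running OOP £206).
#2 (£306): all of it applies to the deductible. Patient owes £306 (running OOP £512).
#3 (£2,496): entire amount goes to the deductible. Patient owes £2,496 (running OOP £3,008).
#4 (£2,858): £136 finishes the deductible; £2,722 goes to coinsurance; patient's 10% is £272.20. Cost to patient: £408.20. OOP to date £3,416.20.

£408.20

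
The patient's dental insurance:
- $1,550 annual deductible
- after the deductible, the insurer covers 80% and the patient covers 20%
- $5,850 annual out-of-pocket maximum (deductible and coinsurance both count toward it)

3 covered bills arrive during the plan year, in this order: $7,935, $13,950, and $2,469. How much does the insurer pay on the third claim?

$2,236

#1 ($7,935): $1,550 to deductible, leaving $6,385; 20% of $6,385 = $1,277. Cost to patient: $2,827. OOP to date $2,827. Plan pays $7,935 − $2,827 = $5,108.
#2 ($13,950): deductible already satisfied, so patient's share is 20% × $13,950 = $2,790. Patient pays $2,790; OOP now $5,617. Insurer: $13,950 − $2,790 = $11,160.
#3 ($2,469): 20% coinsurance on $2,469 = $493.80. Adding that to $5,617 gives $6,110.80, past the $5,850 cap; patient pays only $5,850 − $5,617 = $233. Insurer: $2,469 − $233 = $2,236.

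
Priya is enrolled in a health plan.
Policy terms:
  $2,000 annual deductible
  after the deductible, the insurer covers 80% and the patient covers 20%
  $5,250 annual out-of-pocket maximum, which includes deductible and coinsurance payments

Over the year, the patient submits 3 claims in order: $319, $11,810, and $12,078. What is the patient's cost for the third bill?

Claim 1 — $319: fully absorbed by the deductible. Patient pays $319; OOP now $319.
Claim 2 — $11,810: $1,681 to deductible, leaving $10,129; patient's 20% is $2,025.80. Patient pays $3,706.80; OOP now $4,025.80.
Claim 3 — $12,078: 20% coinsurance on $12,078 = $2,415.60. That would push OOP to $6,441.40, over the $5,250 cap, so patient pays $5,250 − $4,025.80 = $1,224.20.

$1,224.20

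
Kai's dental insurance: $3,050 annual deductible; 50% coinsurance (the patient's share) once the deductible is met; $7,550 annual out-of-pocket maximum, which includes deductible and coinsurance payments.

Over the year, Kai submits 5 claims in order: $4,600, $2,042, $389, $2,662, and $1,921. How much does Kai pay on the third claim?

$194.50

Claim 1 ($4,600): deductible takes $3,050, $1,550 remains; coinsurance $1,550 × 50% = $775. Cost to patient: $3,825. OOP to date $3,825.
Claim 2 ($2,042): deductible already satisfied, so patient's share is 50% × $2,042 = $1,021. Patient owes $1,021 (running OOP $4,846).
Claim 3 ($389): deductible met; 50% of $389 = $194.50. Cost to patient: $194.50. OOP to date $5,040.50.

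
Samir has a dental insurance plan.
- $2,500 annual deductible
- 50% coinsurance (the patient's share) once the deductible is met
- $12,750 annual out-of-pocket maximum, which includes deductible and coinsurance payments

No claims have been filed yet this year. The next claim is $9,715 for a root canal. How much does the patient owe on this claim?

$6,107.50

Nothing has been paid toward the $2,500 deductible, so the first $2,500 of this charge is applied there.
That leaves $9,715 − $2,500 = $7,215 for coinsurance.
Coinsurance: $7,215 × 50% = $3,607.50.
So the patient owes $2,500 + $3,607.50 = $6,107.50 before any cap.
Cumulative spending $0 + $6,107.50 = $6,107.50 stays under the $12,750 maximum.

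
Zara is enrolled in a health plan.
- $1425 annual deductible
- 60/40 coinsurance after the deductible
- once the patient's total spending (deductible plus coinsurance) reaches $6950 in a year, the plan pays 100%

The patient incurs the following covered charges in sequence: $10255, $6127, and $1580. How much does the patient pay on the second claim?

#1 ($10255): $1425 finishes the deductible; $8830 goes to coinsurance; 40% of $8830 = $3532. Patient pays $4957; OOP now $4957.
#2 ($6127): deductible met; 40% of $6127 = $2450.80. OOP would hit $7407.80 > $6950, so the cap limits the patient to $6950 − $4957 = $1993.

$1993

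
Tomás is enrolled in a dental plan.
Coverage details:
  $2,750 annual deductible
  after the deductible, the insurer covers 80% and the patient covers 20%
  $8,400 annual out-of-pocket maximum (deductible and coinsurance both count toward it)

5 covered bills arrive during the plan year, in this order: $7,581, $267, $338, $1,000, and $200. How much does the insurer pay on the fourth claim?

$800

Claim 1 — $7,581: $2,750 finishes the deductible; $4,831 goes to coinsurance; coinsurance $4,831 × 20% = $966.20. Patient pays $3,716.20; OOP now $3,716.20. Insurer: $7,581 − $3,716.20 = $3,864.80.
Claim 2 — $267: 20% coinsurance on $267 = $53.40. Patient pays $53.40; OOP now $3,769.60. Insurer: $267 − $53.40 = $213.60.
Claim 3 — $338: 20% coinsurance on $338 = $67.60. Patient pays $67.60; OOP now $3,837.20. Plan pays $338 − $67.60 = $270.40.
Claim 4 — $1,000: deductible met; 20% of $1,000 = $200. Patient owes $200 (running OOP $4,037.20). Insurer: $1,000 − $200 = $800.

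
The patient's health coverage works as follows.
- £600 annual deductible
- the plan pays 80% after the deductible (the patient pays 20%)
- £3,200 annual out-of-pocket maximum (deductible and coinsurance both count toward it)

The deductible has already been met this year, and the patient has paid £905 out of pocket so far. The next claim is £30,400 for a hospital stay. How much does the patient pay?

With the deductible met, the entire £30,400 is subject to coinsurance.
20% of £30,400 = £6,080 falls to the patient.
Year-to-date out-of-pocket would reach £905 + £6,080 = £6,985, above the £3,200 maximum, so the patient pays only £3,200 − £905 = £2,295.

£2,295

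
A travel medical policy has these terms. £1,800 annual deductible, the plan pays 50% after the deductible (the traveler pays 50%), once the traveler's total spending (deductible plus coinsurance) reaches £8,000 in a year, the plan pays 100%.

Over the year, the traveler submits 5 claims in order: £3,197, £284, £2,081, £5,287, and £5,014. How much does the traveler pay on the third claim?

£1,040.50

Claim 1 (£3,197): £1,800 to deductible, leaving £1,397; 50% of £1,397 = £698.50. Traveler owes £2,498.50 (running OOP £2,498.50).
Claim 2 (£284): 50% coinsurance on £284 = £142. Traveler pays £142; OOP now £2,640.50.
Claim 3 (£2,081): 50% coinsurance on £2,081 = £1,040.50. Cost to traveler: £1,040.50. OOP to date £3,681.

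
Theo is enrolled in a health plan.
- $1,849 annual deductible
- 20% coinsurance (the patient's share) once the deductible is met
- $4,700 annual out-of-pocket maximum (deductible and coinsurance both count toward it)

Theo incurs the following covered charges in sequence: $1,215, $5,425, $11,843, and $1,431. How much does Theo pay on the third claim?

$1,892.80

Bill 1, $1,215: fully absorbed by the deductible. Cost to patient: $1,215. OOP to date $1,215.
Bill 2, $5,425: deductible takes $634, $4,791 remains; 20% of $4,791 = $958.20. Cost to patient: $1,592.20. OOP to date $2,807.20.
Bill 3, $11,843: deductible met; 20% of $11,843 = $2,368.60. Adding that to $2,807.20 gives $5,175.80, past the $4,700 cap; patient pays only $4,700 − $2,807.20 = $1,892.80.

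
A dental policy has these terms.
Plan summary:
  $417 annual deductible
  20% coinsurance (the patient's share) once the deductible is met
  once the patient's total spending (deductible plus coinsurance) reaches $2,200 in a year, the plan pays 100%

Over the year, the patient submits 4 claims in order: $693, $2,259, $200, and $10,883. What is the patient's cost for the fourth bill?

$1,236

Bill 1, $693: $417 finishes the deductible; $276 goes to coinsurance; patient's 20% is $55.20. Patient pays $472.20; OOP now $472.20.
Bill 2, $2,259: deductible already satisfied, so patient's share is 20% × $2,259 = $451.80. Cost to patient: $451.80. OOP to date $924.
Bill 3, $200: deductible met; 20% of $200 = $40. Patient pays $40; OOP now $964.
Bill 4, $10,883: 20% coinsurance on $10,883 = $2,176.60. That would push OOP to $3,140.60, over the $2,200 cap, so patient pays $2,200 − $964 = $1,236.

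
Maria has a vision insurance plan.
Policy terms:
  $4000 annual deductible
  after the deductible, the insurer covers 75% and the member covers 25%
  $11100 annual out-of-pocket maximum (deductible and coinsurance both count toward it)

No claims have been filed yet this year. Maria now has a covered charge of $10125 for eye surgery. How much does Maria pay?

The full $4000 deductible is still open; $4000 of this bill applies to it.
After the $4000 deductible portion, $10125 − $4000 = $6125 is subject to coinsurance.
25% of $6125 = $1531.25 falls to the member.
So the member owes $4000 + $1531.25 = $5531.25 before any cap.
Cumulative spending $0 + $5531.25 = $5531.25 stays under the $11100 maximum.

$5531.25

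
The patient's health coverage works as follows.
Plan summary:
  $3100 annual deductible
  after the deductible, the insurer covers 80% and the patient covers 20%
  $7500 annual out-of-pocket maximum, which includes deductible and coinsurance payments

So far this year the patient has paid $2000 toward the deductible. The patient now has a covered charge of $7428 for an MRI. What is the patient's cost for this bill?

Deductible still to meet: $3100 − $2000 = $1100.
The remaining $6328 (= $7428 − $1100) moves to coinsurance.
20% of $6328 = $1265.60 falls to the patient.
So the patient owes $1100 + $1265.60 = $2365.60 before any cap.
Total out-of-pocket so far would be $2000 + $2365.60 = $4365.60, below the $7500 cap — no reduction.

$2365.60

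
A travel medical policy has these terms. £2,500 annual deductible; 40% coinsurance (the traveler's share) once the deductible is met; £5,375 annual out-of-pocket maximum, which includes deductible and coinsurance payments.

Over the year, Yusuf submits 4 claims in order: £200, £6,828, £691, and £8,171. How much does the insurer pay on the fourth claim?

Claim 1 (£200): all of it applies to the deductible. Cost to traveler: £200. OOP to date £200. Insurer: £200 − £200 = £0.
Claim 2 (£6,828): deductible takes £2,300, £4,528 remains; 40% of £4,528 = £1,811.20. Traveler pays £4,111.20; OOP now £4,311.20. Plan pays £6,828 − £4,111.20 = £2,716.80.
Claim 3 (£691): deductible already satisfied, so traveler's share is 40% × £691 = £276.40. Cost to traveler: £276.40. OOP to date £4,587.60. Insurer: £691 − £276.40 = £414.60.
Claim 4 (£8,171): deductible already satisfied, so traveler's share is 40% × £8,171 = £3,268.40. That would push OOP to £7,856, over the £5,375 cap, so traveler pays £5,375 − £4,587.60 = £787.40. Plan pays £8,171 − £787.40 = £7,383.60.

£7,383.60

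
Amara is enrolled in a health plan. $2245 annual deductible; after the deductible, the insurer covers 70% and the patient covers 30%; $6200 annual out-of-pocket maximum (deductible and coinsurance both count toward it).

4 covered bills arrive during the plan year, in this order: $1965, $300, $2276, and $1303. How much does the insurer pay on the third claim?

$1593.20

Claim 1 — $1965: fully absorbed by the deductible. Cost to patient: $1965. OOP to date $1965. Plan pays $1965 − $1965 = $0.
Claim 2 — $300: deductible takes $280, $20 remains; 30% of $20 = $6. Cost to patient: $286. OOP to date $2251. Insurer: $300 − $286 = $14.
Claim 3 — $2276: deductible already satisfied, so patient's share is 30% × $2276 = $682.80. Cost to patient: $682.80. OOP to date $2933.80. Plan pays $2276 − $682.80 = $1593.20.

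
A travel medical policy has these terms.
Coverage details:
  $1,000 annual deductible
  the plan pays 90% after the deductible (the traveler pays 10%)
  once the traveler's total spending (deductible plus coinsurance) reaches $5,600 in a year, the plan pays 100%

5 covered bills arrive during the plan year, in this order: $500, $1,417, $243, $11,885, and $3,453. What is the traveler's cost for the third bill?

Claim 1 ($500): all of it applies to the deductible. Traveler owes $500 (running OOP $500).
Claim 2 ($1,417): $500 finishes the deductible; $917 goes to coinsurance; coinsurance $917 × 10% = $91.70. Cost to traveler: $591.70. OOP to date $1,091.70.
Claim 3 ($243): deductible met; 10% of $243 = $24.30. Cost to traveler: $24.30. OOP to date $1,116.

$24.30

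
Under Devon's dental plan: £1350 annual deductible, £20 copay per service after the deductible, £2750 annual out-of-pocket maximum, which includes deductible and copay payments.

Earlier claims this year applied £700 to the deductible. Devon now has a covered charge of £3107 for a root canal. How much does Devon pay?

£670

Deductible still to meet: £1350 − £700 = £650.
After the £650 deductible portion, £3107 − £650 = £2457 is subject to the copay.
Copay on this service: £20.
Patient responsibility before any cap: £650 + £20 = £670.
Year-to-date out-of-pocket becomes £700 + £670 = £1370, still under the £2750 maximum, so no cap applies.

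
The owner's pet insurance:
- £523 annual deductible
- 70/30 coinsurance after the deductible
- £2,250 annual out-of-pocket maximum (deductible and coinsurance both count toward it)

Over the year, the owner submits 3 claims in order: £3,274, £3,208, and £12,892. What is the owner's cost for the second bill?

£901.70

Claim 1 — £3,274: £523 finishes the deductible; £2,751 goes to coinsurance; owner's 30% is £825.30. Owner owes £1,348.30 (running OOP £1,348.30).
Claim 2 — £3,208: 30% coinsurance on £3,208 = £962.40. Adding that to £1,348.30 gives £2,310.70, past the £2,250 cap; owner pays only £2,250 − £1,348.30 = £901.70.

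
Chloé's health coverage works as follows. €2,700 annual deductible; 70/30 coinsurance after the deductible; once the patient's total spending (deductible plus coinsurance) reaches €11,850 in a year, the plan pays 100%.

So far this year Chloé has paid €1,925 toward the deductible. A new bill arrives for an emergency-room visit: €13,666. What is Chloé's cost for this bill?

€4,642.30

Remaining deductible: €2,700 − €1,925 = €775.
The remaining €12,891 (= €13,666 − €775) moves to coinsurance.
Coinsurance: €12,891 × 30% = €3,867.30.
Patient responsibility before any cap: €775 + €3,867.30 = €4,642.30.
Year-to-date out-of-pocket becomes €1,925 + €4,642.30 = €6,567.30, still under the €11,850 maximum, so no cap applies.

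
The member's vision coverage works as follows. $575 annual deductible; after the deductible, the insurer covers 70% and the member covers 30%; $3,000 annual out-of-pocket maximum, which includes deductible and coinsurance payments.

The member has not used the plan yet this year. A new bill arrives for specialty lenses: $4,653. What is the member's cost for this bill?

$1,798.40

Deductible not yet touched, so the first $575 of the bill goes to the deductible.
After the $575 deductible portion, $4,653 − $575 = $4,078 is subject to coinsurance.
Coinsurance: $4,078 × 30% = $1,223.40.
Member responsibility before any cap: $575 + $1,223.40 = $1,798.40.
Cumulative spending $0 + $1,798.40 = $1,798.40 stays under the $3,000 maximum.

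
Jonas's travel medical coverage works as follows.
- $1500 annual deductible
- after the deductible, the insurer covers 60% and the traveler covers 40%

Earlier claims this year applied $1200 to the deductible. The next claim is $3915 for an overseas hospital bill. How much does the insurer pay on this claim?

$2169

Deductible still to meet: $1500 − $1200 = $300.
That leaves $3915 − $300 = $3615 for coinsurance.
Coinsurance: $3615 × 40% = $1446.
That puts the traveler's cost at $300 + $1446 = $1746.
The plan picks up $3915 − $1746 = $2169.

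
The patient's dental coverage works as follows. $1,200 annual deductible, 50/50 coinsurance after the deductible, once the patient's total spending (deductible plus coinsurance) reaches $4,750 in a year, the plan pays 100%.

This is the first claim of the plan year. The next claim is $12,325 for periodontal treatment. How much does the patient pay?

$4,750

Deductible not yet touched, so the first $1,200 of the bill goes to the deductible.
That leaves $12,325 − $1,200 = $11,125 for coinsurance.
Coinsurance: $11,125 × 50% = $5,562.50.
So the patient owes $1,200 + $5,562.50 = $6,762.50 before any cap.
Year-to-date out-of-pocket would reach $0 + $6,762.50 = $6,762.50, above the $4,750 maximum, so the patient pays only $4,750 − $0 = $4,750.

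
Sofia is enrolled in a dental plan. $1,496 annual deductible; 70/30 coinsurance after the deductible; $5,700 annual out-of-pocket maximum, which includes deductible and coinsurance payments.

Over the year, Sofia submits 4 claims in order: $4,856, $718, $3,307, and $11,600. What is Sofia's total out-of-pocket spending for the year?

Claim 1 ($4,856): deductible takes $1,496, $3,360 remains; coinsurance $3,360 × 30% = $1,008. Patient pays $2,504; OOP now $2,504.
Claim 2 ($718): deductible already satisfied, so patient's share is 30% × $718 = $215.40. Patient pays $215.40; OOP now $2,719.40.
Claim 3 ($3,307): deductible met; 30% of $3,307 = $992.10. Patient owes $992.10 (running OOP $3,711.50).
Claim 4 ($11,600): 30% coinsurance on $11,600 = $3,480. That would push OOP to $7,191.50, over the $5,700 cap, so patient pays $5,700 − $3,711.50 = $1,988.50.
Summing the patient's payments: $2,504 + $215.40 + $992.10 + $1,988.50 = $5,700.

$5,700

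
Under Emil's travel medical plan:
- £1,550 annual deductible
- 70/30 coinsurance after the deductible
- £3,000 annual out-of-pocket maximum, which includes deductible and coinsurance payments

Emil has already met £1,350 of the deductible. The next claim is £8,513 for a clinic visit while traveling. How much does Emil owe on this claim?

£1,650

Deductible still to meet: £1,550 − £1,350 = £200.
That leaves £8,513 − £200 = £8,313 for coinsurance.
Traveler's 30% share of £8,313 is £2,493.90.
So the traveler owes £200 + £2,493.90 = £2,693.90 before any cap.
Year-to-date out-of-pocket would reach £1,350 + £2,693.90 = £4,043.90, above the £3,000 maximum, so the traveler pays only £3,000 − £1,350 = £1,650.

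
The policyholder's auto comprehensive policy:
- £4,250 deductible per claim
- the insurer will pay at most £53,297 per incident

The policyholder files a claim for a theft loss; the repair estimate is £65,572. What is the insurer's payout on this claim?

Less the £4,250 deductible: £65,572 − £4,250 = £61,322.
Since £61,322 > £53,297, the payout is capped at £53,297.

£53,297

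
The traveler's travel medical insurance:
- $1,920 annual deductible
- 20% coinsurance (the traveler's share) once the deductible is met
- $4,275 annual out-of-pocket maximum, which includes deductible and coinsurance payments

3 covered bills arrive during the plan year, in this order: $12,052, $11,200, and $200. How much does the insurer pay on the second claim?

$10,871.40

#1 ($12,052): $1,920 to deductible, leaving $10,132; coinsurance $10,132 × 20% = $2,026.40. Traveler pays $3,946.40; OOP now $3,946.40. Insurer: $12,052 − $3,946.40 = $8,105.60.
#2 ($11,200): deductible met; 20% of $11,200 = $2,240. OOP would hit $6,186.40 > $4,275, so the cap limits the traveler to $4,275 − $3,946.40 = $328.60. Insurer: $11,200 − $328.60 = $10,871.40.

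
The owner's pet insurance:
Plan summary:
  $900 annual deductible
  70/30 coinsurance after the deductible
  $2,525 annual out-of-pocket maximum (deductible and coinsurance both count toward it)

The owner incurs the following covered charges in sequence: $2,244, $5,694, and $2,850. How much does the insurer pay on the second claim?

#1 ($2,244): $900 to deductible, leaving $1,344; 30% of $1,344 = $403.20. Cost to owner: $1,303.20. OOP to date $1,303.20. Plan pays $2,244 − $1,303.20 = $940.80.
#2 ($5,694): 30% coinsurance on $5,694 = $1,708.20. Adding that to $1,303.20 gives $3,011.40, past the $2,525 cap; owner pays only $2,525 − $1,303.20 = $1,221.80. Insurer: $5,694 − $1,221.80 = $4,472.20.

$4,472.20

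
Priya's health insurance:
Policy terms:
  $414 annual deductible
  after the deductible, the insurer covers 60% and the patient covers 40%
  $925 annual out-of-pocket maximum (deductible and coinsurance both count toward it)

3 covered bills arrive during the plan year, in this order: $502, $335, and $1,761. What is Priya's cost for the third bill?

$341.80

Claim 1 ($502): deductible takes $414, $88 remains; patient's 40% is $35.20. Patient owes $449.20 (running OOP $449.20).
Claim 2 ($335): deductible met; 40% of $335 = $134. Patient pays $134; OOP now $583.20.
Claim 3 ($1,761): deductible already satisfied, so patient's share is 40% × $1,761 = $704.40. Adding that to $583.20 gives $1,287.60, past the $925 cap; patient pays only $925 − $583.20 = $341.80.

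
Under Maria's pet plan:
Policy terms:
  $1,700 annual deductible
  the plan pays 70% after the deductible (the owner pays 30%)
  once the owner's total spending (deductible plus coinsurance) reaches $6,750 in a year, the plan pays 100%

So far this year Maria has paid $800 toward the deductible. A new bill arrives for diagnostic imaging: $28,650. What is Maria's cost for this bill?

Deductible still to meet: $1,700 − $800 = $900.
The remaining $27,750 (= $28,650 − $900) moves to coinsurance.
30% of $27,750 = $8,325 falls to the owner.
So the owner owes $900 + $8,325 = $9,225 before any cap.
Adding $9,225 to the $800 already spent would give $10,025, which exceeds the $6,750 cap; the owner pays just $6,750 − $800 = $5,950.

$5,950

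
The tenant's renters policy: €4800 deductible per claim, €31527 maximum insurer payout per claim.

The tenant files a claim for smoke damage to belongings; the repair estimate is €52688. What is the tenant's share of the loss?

€21161

Less the €4800 deductible: €52688 − €4800 = €47888.
€47888 exceeds the €31527 limit, so the insurer pays the limit: €31527.
The tenant bears the rest of the original loss: €52688 − €31527 = €21161.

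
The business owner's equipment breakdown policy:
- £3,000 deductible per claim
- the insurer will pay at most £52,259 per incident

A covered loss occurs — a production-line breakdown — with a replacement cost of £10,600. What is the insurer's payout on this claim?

£7,600

Subtract the deductible: £10,600 − £3,000 = £7,600.
£7,600 is within the £52,259 limit, so the insurer pays £7,600.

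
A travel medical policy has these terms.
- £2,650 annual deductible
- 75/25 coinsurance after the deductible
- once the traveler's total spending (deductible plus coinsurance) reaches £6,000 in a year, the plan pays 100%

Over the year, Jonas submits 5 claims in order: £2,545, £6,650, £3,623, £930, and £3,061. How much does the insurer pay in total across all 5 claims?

Claim 1 (£2,545): all of it applies to the deductible. Traveler owes £2,545 (running OOP £2,545). Plan pays £2,545 − £2,545 = £0.
Claim 2 (£6,650): £105 finishes the deductible; £6,545 goes to coinsurance; 25% of £6,545 = £1,636.25. Traveler pays £1,741.25; OOP now £4,286.25. Plan pays £6,650 − £1,741.25 = £4,908.75.
Claim 3 (£3,623): deductible already satisfied, so traveler's share is 25% × £3,623 = £905.75. Traveler owes £905.75 (running OOP £5,192). Insurer: £3,623 − £905.75 = £2,717.25.
Claim 4 (£930): deductible met; 25% of £930 = £232.50. Cost to traveler: £232.50. OOP to date £5,424.50. Insurer: £930 − £232.50 = £697.50.
Claim 5 (£3,061): 25% coinsurance on £3,061 = £765.25. OOP would hit £6,189.75 > £6,000, so the cap limits the traveler to £6,000 − £5,424.50 = £575.50. Plan pays £3,061 − £575.50 = £2,485.50.
Insurer total: £0 + £4,908.75 + £2,717.25 + £697.50 + £2,485.50 = £10,809.

£10,809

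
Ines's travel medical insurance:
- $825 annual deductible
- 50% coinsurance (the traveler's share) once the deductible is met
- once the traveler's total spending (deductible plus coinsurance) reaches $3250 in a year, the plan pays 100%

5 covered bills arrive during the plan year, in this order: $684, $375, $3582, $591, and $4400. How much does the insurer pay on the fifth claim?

$4178.50

#1 ($684): entire amount goes to the deductible. Traveler owes $684 (running OOP $684). Insurer: $684 − $684 = $0.
#2 ($375): $141 finishes the deductible; $234 goes to coinsurance; traveler's 50% is $117. Cost to traveler: $258. OOP to date $942. Insurer: $375 − $258 = $117.
#3 ($3582): deductible already satisfied, so traveler's share is 50% × $3582 = $1791. Cost to traveler: $1791. OOP to date $2733. Plan pays $3582 − $1791 = $1791.
#4 ($591): deductible already satisfied, so traveler's share is 50% × $591 = $295.50. Traveler owes $295.50 (running OOP $3028.50). Insurer: $591 − $295.50 = $295.50.
#5 ($4400): 50% coinsurance on $4400 = $2200. That would push OOP to $5228.50, over the $3250 cap, so traveler pays $3250 − $3028.50 = $221.50. Insurer: $4400 − $221.50 = $4178.50.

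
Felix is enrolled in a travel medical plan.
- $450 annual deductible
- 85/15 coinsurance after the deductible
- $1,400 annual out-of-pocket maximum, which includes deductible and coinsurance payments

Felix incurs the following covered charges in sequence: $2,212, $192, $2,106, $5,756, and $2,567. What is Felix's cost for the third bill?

Claim 1 ($2,212): $450 finishes the deductible; $1,762 goes to coinsurance; traveler's 15% is $264.30. Traveler pays $714.30; OOP now $714.30.
Claim 2 ($192): deductible met; 15% of $192 = $28.80. Cost to traveler: $28.80. OOP to date $743.10.
Claim 3 ($2,106): deductible already satisfied, so traveler's share is 15% × $2,106 = $315.90. Cost to traveler: $315.90. OOP to date $1,059.

$315.90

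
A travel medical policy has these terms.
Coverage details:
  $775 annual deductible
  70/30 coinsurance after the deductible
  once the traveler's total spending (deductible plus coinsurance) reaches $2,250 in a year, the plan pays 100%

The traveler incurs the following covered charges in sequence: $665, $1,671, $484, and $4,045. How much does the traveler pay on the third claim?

$145.20

Claim 1 ($665): fully absorbed by the deductible. Traveler owes $665 (running OOP $665).
Claim 2 ($1,671): $110 finishes the deductible; $1,561 goes to coinsurance; coinsurance $1,561 × 30% = $468.30. Traveler pays $578.30; OOP now $1,243.30.
Claim 3 ($484): 30% coinsurance on $484 = $145.20. Traveler pays $145.20; OOP now $1,388.50.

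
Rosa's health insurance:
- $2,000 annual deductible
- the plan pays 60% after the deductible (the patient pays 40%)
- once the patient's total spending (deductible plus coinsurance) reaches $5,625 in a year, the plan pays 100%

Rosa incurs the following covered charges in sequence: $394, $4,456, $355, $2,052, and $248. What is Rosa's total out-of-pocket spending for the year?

#1 ($394): all of it applies to the deductible. Cost to patient: $394. OOP to date $394.
#2 ($4,456): $1,606 to deductible, leaving $2,850; coinsurance $2,850 × 40% = $1,140. Cost to patient: $2,746. OOP to date $3,140.
#3 ($355): 40% coinsurance on $355 = $142. Cost to patient: $142. OOP to date $3,282.
#4 ($2,052): 40% coinsurance on $2,052 = $820.80. Patient owes $820.80 (running OOP $4,102.80).
#5 ($248): deductible already satisfied, so patient's share is 40% × $248 = $99.20. Patient owes $99.20 (running OOP $4,202).
Total paid by the patient: $394 + $2,746 + $142 + $820.80 + $99.20 = $4,202.

$4,202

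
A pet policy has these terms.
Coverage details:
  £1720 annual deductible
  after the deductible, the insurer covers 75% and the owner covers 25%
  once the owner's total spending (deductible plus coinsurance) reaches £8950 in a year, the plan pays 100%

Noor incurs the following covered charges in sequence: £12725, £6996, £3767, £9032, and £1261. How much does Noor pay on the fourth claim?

£1788

#1 (£12725): deductible takes £1720, £11005 remains; owner's 25% is £2751.25. Owner pays £4471.25; OOP now £4471.25.
#2 (£6996): 25% coinsurance on £6996 = £1749. Owner owes £1749 (running OOP £6220.25).
#3 (£3767): 25% coinsurance on £3767 = £941.75. Owner owes £941.75 (running OOP £7162).
#4 (£9032): deductible met; 25% of £9032 = £2258. Adding that to £7162 gives £9420, past the £8950 cap; owner pays only £8950 − £7162 = £1788.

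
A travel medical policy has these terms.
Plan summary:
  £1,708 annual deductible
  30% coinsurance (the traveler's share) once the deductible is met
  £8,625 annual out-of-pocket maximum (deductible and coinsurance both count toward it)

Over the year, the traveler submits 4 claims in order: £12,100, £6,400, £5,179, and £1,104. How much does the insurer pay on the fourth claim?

Claim 1 — £12,100: £1,708 to deductible, leaving £10,392; 30% of £10,392 = £3,117.60. Traveler pays £4,825.60; OOP now £4,825.60. Plan pays £12,100 − £4,825.60 = £7,274.40.
Claim 2 — £6,400: deductible met; 30% of £6,400 = £1,920. Traveler pays £1,920; OOP now £6,745.60. Insurer: £6,400 − £1,920 = £4,480.
Claim 3 — £5,179: deductible met; 30% of £5,179 = £1,553.70. Traveler pays £1,553.70; OOP now £8,299.30. Insurer: £5,179 − £1,553.70 = £3,625.30.
Claim 4 — £1,104: 30% coinsurance on £1,104 = £331.20. Adding that to £8,299.30 gives £8,630.50, past the £8,625 cap; traveler pays only £8,625 − £8,299.30 = £325.70. Plan pays £1,104 − £325.70 = £778.30.

£778.30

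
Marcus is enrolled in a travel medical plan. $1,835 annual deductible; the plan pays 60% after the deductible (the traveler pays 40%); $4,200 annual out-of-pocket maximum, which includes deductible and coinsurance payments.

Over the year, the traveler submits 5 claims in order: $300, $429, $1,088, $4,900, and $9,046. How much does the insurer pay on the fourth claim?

$2,929.20

Bill 1, $300: entire amount goes to the deductible. Traveler owes $300 (running OOP $300). Plan pays $300 − $300 = $0.
Bill 2, $429: entire amount goes to the deductible. Traveler pays $429; OOP now $729. Insurer: $429 − $429 = $0.
Bill 3, $1,088: all of it applies to the deductible. Traveler pays $1,088; OOP now $1,817. Insurer: $1,088 − $1,088 = $0.
Bill 4, $4,900: deductible takes $18, $4,882 remains; coinsurance $4,882 × 40% = $1,952.80. Cost to traveler: $1,970.80. OOP to date $3,787.80. Plan pays $4,900 − $1,970.80 = $2,929.20.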